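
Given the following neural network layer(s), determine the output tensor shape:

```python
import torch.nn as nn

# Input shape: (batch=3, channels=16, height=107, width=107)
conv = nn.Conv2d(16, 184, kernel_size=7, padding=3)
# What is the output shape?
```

Input: (3, 16, 107, 107) -> Output: (3, 184, 107, 107)

Answer: (3, 184, 107, 107)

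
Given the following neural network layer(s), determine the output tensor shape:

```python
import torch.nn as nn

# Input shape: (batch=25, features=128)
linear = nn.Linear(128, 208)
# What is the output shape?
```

Input: (25, 128) -> Output: (25, 208)

Answer: (25, 208)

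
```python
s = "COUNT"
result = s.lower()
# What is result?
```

Trace:
`s = "COUNT"` → s = 'COUNT'
`result = s.lower()` → result = 'count'
So result = 'count'

Answer: 'count'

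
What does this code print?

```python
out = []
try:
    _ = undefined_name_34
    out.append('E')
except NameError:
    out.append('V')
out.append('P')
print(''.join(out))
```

Execution trace: 'V' (except NameError) → 'P' (after the try/except). Output: VP

Answer: VP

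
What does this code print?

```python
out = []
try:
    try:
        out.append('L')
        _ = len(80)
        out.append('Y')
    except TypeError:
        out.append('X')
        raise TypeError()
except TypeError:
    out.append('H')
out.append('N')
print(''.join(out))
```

Execution trace: 'L' (inner try body) → 'X' (inner except TypeError) → 'H' (outer except TypeError) → 'N' (after the try/except). Output: LXHN

Answer: LXHN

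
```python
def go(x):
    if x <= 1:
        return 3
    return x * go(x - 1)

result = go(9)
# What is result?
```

go(9) = 9 * 8 * 7 * 6 * 5 * 4 * 3 * 2 * 3 = 1088640

Answer: 1088640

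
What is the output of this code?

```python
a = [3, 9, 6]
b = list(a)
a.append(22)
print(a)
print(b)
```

Key concept: list() constructor creates copy.
Step by step:
`a = [3, 9, 6]` → a = [3, 9, 6]
`b = list(a)` → b = [3, 9, 6]
`a.append(22)` → a = [3, 9, 6, 22]
`print(a)` → prints [3, 9, 6, 22]
`print(b)` → prints [3, 9, 6]

Answer:
[3, 9, 6, 22]
[3, 9, 6]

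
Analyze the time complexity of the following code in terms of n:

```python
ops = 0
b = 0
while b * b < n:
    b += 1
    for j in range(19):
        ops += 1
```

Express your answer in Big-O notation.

Each loop level contributes: √n × 1. Multiplying the contributions gives O(√n).

Answer: O(√n)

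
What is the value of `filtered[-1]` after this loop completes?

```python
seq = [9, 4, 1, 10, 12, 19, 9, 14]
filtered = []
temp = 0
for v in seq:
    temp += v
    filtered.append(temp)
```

Cumulative sum ends at 78
`filtered` takes the values: [] → [9] → [9, 13] → [9, 13, 14] → [9, 13, 14, 24] → [9, 13, 14, 24, 36] → [9, 13, 14, 24, 36, 55] → [9, 13, 14, 24, 36, 55, 64] → [9, 13, 14, 24, 36, 55, 64, 78]
So `filtered[-1]` = 78

Answer: 78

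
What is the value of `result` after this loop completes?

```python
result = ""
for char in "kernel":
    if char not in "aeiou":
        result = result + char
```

Remove vowels from 'kernel'
`result` takes the values: "" → "k" → "kr" → "krn" → "krnl"

Answer: "krnl"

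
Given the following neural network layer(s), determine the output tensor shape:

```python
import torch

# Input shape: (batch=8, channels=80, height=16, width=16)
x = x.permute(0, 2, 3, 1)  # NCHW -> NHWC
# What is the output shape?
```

Input: (8, 80, 16, 16) -> Output: (8, 16, 16, 80)

Answer: (8, 16, 16, 80)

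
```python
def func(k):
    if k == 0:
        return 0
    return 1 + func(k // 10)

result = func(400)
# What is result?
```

Count of digits of 400: 3

Answer: 3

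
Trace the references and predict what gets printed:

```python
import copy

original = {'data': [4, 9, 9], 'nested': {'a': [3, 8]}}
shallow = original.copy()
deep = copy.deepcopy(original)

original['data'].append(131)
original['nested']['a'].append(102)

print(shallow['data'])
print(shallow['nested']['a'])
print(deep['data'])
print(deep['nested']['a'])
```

Key concept: comparing shallow vs deep copy.
Step by step:
`original = {'data': [4, 9, 9], 'nested': {'a': [3, 8]}}` → original = {'data': [4, 9, 9], 'nested': {'a': [3, 8]}}
`shallow = original.copy()` → shallow = {'data': [4, 9, 9], 'nested': {'a': [3, 8]}}
`deep = copy.deepcopy(original)` → deep = {'data': [4, 9, 9], 'nested': {'a': [3, 8]}}
`original['data'].append(131)` → original = {'data': [4, 9, 9, 131], 'nested': {'a': [3, 8]}}; shallow = {'data': [4, 9, 9, 131], 'nested': {'a': [3, 8]}}
`original['nested']['a'].append(102)` → original = {'data': [4, 9, 9, 131], 'nested': {'a': [3, 8, 102]}}; shallow = {'data': [4, 9, 9, 131], 'nested': {'a': [3, 8, 102]}}
`print(shallow['data'])` → prints [4, 9, 9, 131]
`print(shallow['nested']['a'])` → prints [3, 8, 102]
`print(deep['data'])` → prints [4, 9, 9]
`print(deep['nested']['a'])` → prints [3, 8]

Answer:
[4, 9, 9, 131]
[3, 8, 102]
[4, 9, 9]
[3, 8]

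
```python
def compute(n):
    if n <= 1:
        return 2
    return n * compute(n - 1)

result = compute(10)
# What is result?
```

compute(10) = 10 * 9 * 8 * 7 * 6 * 5 * 4 * 3 * 2 * 2 = 7257600

Answer: 7257600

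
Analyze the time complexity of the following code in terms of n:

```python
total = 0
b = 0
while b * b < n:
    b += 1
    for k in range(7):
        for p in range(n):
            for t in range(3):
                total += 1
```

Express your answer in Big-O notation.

Each loop level contributes: √n × 1 × n × 1. Multiplying the contributions gives O(n√n).

Answer: O(n√n)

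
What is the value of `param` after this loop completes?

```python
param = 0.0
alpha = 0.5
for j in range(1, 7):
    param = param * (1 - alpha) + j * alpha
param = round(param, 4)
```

Moving average with lr=0.5
`param` takes the values: 0.0 → 0.5 → 1.25 → 2.125 → 3.0625 → 4.03125 → 5.015625 → 5.0156

Answer: 5.0156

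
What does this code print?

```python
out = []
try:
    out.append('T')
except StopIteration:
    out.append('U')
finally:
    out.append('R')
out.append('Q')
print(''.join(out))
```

Execution trace: 'T' (try body, no exception) → 'R' (finally) → 'Q' (after the try/except). Output: TRQ

Answer: TRQ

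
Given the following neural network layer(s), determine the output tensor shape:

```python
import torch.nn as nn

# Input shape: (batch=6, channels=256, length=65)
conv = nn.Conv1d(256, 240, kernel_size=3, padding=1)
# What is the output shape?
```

Input: (6, 256, 65) -> Output: (6, 240, 65)

Answer: (6, 240, 65)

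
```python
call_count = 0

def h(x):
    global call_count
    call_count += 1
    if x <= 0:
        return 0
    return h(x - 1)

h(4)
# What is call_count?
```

Linear recursion stepping by 1: 5 calls from x=4 down to ≤0.

Answer: 5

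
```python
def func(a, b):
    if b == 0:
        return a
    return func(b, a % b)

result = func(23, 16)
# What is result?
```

func(23, 16) -> func(16, 7) -> func(7, 2) -> func(2, 1) -> func(1, 0) -> 1

Answer: 1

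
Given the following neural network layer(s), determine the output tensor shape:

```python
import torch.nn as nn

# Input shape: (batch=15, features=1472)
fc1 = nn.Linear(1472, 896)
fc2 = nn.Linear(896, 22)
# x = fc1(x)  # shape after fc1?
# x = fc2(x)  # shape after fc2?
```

Input: (15, 1472) -> after fc1: (15, 896) -> Output: (15, 22)

Answer: (15, 22)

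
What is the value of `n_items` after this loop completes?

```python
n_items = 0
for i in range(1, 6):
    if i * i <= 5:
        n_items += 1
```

Count numbers where i² ≤ 5
`n_items` takes the values: 0 → 1 → 2

Answer: 2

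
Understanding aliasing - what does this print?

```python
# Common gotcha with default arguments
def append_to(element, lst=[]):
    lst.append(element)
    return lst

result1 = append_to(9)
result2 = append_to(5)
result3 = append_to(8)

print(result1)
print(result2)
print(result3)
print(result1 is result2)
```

Key concept: mutable default argument gotcha.
Step by step:
`result1 = append_to(9)` → result1 = [9]
`result2 = append_to(5)` → result1 = [9, 5] (same object as result2); result2 = [9, 5] (same object as result1)
`result3 = append_to(8)` → result1 = [9, 5, 8] (same object as result2, result3); result2 = [9, 5, 8] (same object as result1, result3); result3 = [9, 5, 8] (same object as result1, result2)
`print(result1)` → prints [9, 5, 8]
`print(result2)` → prints [9, 5, 8]
`print(result3)` → prints [9, 5, 8]
`print(result1 is result2)` → prints True

Answer:
[9, 5, 8]
[9, 5, 8]
[9, 5, 8]
True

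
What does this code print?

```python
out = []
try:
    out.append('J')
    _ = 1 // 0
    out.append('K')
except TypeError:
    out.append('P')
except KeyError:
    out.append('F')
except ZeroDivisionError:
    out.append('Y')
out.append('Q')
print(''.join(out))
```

Execution trace: 'J' (try body) → 'Y' (except ZeroDivisionError) → 'Q' (after the try/except). Output: JYQ

Answer: JYQ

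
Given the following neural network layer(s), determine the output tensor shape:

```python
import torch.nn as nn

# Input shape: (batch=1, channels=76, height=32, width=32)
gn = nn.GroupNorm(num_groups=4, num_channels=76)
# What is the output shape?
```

Input: (1, 76, 32, 32) -> Output: (1, 76, 32, 32)

Answer: (1, 76, 32, 32)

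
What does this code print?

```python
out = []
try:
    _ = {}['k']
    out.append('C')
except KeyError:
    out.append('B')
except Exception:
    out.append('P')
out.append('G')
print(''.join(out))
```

Execution trace: 'B' (except KeyError) → 'G' (after the try/except). Output: BG

Answer: BG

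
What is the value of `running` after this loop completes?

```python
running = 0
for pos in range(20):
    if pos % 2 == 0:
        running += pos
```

Sum of even numbers 0 to 19
`running` takes the values: 0 → 2 → 6 → 12 → 20 → 30 → 42 → 56 → 72 → 90

Answer: 90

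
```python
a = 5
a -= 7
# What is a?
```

Trace:
`a = 5` → a = 5
`a -= 7` → a = -2
So a = -2

Answer: -2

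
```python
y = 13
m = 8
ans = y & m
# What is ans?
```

Trace:
`y = 13` → y = 13
`m = 8` → m = 8
`ans = y & m` → ans = 8
So ans = 8

Answer: 8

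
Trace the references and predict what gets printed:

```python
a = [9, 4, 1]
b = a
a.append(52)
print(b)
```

Key concept: basic list aliasing.
Step by step:
`a = [9, 4, 1]` → a = [9, 4, 1]
`b = a` → b = [9, 4, 1] (same object as a)
`a.append(52)` → a = [9, 4, 1, 52] (same object as b); b = [9, 4, 1, 52] (same object as a)
`print(b)` → prints [9, 4, 1, 52]

Answer: [9, 4, 1, 52]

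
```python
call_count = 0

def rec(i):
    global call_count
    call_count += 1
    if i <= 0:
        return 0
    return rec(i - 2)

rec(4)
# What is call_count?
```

Linear recursion stepping by 2: 3 calls from i=4 down to ≤0.

Answer: 3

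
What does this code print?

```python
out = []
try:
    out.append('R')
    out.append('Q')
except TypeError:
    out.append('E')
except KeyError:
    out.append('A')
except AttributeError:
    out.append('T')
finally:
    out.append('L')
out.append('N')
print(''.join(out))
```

Execution trace: 'R' (try body) → 'Q' (try body, no exception) → 'L' (finally) → 'N' (after the try/except). Output: RQLN

Answer: RQLN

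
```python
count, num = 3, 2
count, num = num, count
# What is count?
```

Trace:
`count, num = 3, 2` → count = 3; num = 2
`count, num = num, count` → count = 2; num = 3
So count = 2

Answer: 2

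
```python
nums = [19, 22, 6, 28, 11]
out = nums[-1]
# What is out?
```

Trace:
`nums = [19, 22, 6, 28, 11]` → nums = [19, 22, 6, 28, 11]
`out = nums[-1]` → out = 11
So out = 11

Answer: 11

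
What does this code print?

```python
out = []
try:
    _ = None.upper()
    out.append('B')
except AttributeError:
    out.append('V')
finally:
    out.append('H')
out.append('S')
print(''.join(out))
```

Execution trace: 'V' (except AttributeError) → 'H' (finally) → 'S' (after the try/except). Output: VHS

Answer: VHS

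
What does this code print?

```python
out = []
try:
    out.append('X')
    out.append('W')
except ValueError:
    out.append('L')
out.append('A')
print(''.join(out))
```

Execution trace: 'X' (try body) → 'W' (try body, no exception) → 'A' (after the try/except). Output: XWA

Answer: XWA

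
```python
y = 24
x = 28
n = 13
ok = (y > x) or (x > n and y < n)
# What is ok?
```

Trace:
`y = 24` → y = 24
`x = 28` → x = 28
`n = 13` → n = 13
`ok = (y > x) or (x > n and y < n)` → ok = False
So ok = False

Answer: False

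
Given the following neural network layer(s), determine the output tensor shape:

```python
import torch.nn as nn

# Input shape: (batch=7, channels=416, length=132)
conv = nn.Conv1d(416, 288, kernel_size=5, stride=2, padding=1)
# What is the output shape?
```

Input: (7, 416, 132) -> Output: (7, 288, 65)

Answer: (7, 288, 65)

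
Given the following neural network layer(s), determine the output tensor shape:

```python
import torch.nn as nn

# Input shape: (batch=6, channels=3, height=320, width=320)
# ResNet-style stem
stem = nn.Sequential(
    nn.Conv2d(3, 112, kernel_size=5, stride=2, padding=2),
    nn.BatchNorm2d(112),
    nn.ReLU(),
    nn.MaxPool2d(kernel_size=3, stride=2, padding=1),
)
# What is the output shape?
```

Input: (6, 3, 320, 320) -> after Conv2d 5x5 stride=2: (6, 112, 160, 160) -> Output: (6, 112, 80, 80)

Answer: (6, 112, 80, 80)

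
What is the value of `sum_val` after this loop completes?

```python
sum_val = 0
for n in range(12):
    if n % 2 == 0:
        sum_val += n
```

Sum of even numbers 0 to 11
`sum_val` takes the values: 0 → 2 → 6 → 12 → 20 → 30

Answer: 30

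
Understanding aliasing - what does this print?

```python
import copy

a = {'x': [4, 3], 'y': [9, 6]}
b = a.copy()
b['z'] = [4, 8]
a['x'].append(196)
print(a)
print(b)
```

Key concept: shallow copy of dict with mutable values.
Step by step:
`a = {'x': [4, 3], 'y': [9, 6]}` → a = {'x': [4, 3], 'y': [9, 6]}
`b = a.copy()` → b = {'x': [4, 3], 'y': [9, 6]}
`b['z'] = [4, 8]` → b = {'x': [4, 3], 'y': [9, 6], 'z': [4, 8]}
`a['x'].append(196)` → a = {'x': [4, 3, 196], 'y': [9, 6]}; b = {'x': [4, 3, 196], 'y': [9, 6], 'z': [4, 8]}
`print(a)` → prints {'x': [4, 3, 196], 'y': [9, 6]}
`print(b)` → prints {'x': [4, 3, 196], 'y': [9, 6], 'z': [4, 8]}

Answer:
{'x': [4, 3, 196], 'y': [9, 6]}
{'x': [4, 3, 196], 'y': [9, 6], 'z': [4, 8]}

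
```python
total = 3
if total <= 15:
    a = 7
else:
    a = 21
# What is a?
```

Trace:
`total = 3` → total = 3
`if total <= 15: ...` → total <= 15 is True → a = 7
So a = 7

Answer: 7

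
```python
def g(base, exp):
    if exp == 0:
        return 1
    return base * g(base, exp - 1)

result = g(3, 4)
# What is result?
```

g(3, 4) = 3 * 3 * 3 * 3 = 81

Answer: 81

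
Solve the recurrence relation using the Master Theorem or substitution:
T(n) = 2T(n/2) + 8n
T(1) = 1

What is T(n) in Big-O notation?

By Master Theorem: a=2, b=2, f(n)=8n. Since log_2(2) = 1 and f(n) = Θ(n^1), Case 2 applies. T(n) = O(n log n).

Answer: O(n log n)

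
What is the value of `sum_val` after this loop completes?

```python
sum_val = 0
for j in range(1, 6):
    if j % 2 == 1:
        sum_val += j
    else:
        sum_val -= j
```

Add odd, subtract even
`sum_val` takes the values: 0 → 1 → -1 → 2 → -2 → 3

Answer: 3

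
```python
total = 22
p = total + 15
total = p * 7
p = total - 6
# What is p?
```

Trace:
`total = 22` → total = 22
`p = total + 15` → p = 37
`total = p * 7` → total = 259
`p = total - 6` → p = 253
So p = 253

Answer: 253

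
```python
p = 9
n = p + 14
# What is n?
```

Trace:
`p = 9` → p = 9
`n = p + 14` → n = 23
So n = 23

Answer: 23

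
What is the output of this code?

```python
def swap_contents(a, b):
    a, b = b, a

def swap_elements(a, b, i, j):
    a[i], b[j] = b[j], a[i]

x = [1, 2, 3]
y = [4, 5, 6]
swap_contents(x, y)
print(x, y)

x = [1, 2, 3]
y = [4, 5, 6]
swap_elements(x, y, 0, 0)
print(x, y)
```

Key concept: parameter rebinding vs mutation.
Step by step:
`x = [1, 2, 3]` → x = [1, 2, 3]
`y = [4, 5, 6]` → y = [4, 5, 6]
`swap_contents(x, y)` → no visible change to tracked variables
`print(x, y)` → prints [1, 2, 3] [4, 5, 6]
`x = [1, 2, 3]` → x = [1, 2, 3]
`y = [4, 5, 6]` → y = [4, 5, 6]
`swap_elements(x, y, 0, 0)` → x = [4, 2, 3]; y = [1, 5, 6]
`print(x, y)` → prints [4, 2, 3] [1, 5, 6]

Answer:
[1, 2, 3] [4, 5, 6]
[4, 2, 3] [1, 5, 6]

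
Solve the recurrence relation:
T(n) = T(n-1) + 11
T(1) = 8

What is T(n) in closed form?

Unrolling: T(n) = T(1) + 11·(n-1) = 8 + 11(n-1) = 11n - 3.

Answer: T(n) = 11n - 3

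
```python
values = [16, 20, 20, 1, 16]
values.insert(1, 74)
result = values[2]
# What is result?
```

Trace:
`values = [16, 20, 20, 1, 16]` → values = [16, 20, 20, 1, 16]
`values.insert(1, 74)` → values = [16, 74, 20, 20, 1, 16]
`result = values[2]` → result = 20
So result = 20

Answer: 20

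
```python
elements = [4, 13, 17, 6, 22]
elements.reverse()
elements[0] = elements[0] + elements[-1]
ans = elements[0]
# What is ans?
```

Trace:
`elements = [4, 13, 17, 6, 22]` → elements = [4, 13, 17, 6, 22]
`elements.reverse()` → elements = [22, 6, 17, 13, 4]
`elements[0] = elements[0] + elements[-1]` → elements = [26, 6, 17, 13, 4]
`ans = elements[0]` → ans = 26
So ans = 26

Answer: 26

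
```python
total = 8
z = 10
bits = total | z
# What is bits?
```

Trace:
`total = 8` → total = 8
`z = 10` → z = 10
`bits = total | z` → bits = 10
So bits = 10

Answer: 10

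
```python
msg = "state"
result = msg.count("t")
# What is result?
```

Trace:
`msg = "state"` → msg = 'state'
`result = msg.count("t")` → result = 2
So result = 2

Answer: 2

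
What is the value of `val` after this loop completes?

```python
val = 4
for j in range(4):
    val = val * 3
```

Multiply by 3, 4 times: 4 * 3^4 = 324
`val` takes the values: 4 → 12 → 36 → 108 → 324

Answer: 324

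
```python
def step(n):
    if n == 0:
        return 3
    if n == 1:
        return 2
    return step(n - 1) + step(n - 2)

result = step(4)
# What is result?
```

Build up from base cases: step(0)=3, step(1)=2, step(2)=5, step(3)=7, step(4)=12

Answer: 12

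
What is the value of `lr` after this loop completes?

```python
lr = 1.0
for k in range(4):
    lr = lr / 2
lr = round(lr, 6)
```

Halving LR 4 times: 1 / 2^4
`lr` takes the values: 1.0 → 0.5 → 0.25 → 0.125 → 0.0625

Answer: 0.0625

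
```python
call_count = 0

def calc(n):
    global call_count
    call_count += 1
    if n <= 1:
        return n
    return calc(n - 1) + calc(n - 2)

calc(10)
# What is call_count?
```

Calls(n) = 1 + Calls(n-1) + Calls(n-2); Calls(0)=Calls(1)=1. For n=10 this gives 177.

Answer: 177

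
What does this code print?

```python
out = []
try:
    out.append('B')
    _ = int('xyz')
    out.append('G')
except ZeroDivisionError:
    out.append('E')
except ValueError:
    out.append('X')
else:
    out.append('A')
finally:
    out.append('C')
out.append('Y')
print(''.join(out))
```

Execution trace: 'B' (try body) → 'X' (except ValueError) → 'C' (finally) → 'Y' (after the try/except). Output: BXCY

Answer: BXCY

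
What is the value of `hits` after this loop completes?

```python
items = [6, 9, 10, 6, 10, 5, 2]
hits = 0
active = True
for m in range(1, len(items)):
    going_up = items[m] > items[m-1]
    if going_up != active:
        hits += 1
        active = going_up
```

Count direction changes in [6, 9, 10, 6, 10, 5, 2]
`hits` takes the values: 0 → 1 → 2 → 3

Answer: 3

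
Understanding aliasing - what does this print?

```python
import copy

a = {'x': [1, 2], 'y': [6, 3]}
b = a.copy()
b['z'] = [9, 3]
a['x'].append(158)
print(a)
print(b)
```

Key concept: shallow copy of dict with mutable values.
Step by step:
`a = {'x': [1, 2], 'y': [6, 3]}` → a = {'x': [1, 2], 'y': [6, 3]}
`b = a.copy()` → b = {'x': [1, 2], 'y': [6, 3]}
`b['z'] = [9, 3]` → b = {'x': [1, 2], 'y': [6, 3], 'z': [9, 3]}
`a['x'].append(158)` → a = {'x': [1, 2, 158], 'y': [6, 3]}; b = {'x': [1, 2, 158], 'y': [6, 3], 'z': [9, 3]}
`print(a)` → prints {'x': [1, 2, 158], 'y': [6, 3]}
`print(b)` → prints {'x': [1, 2, 158], 'y': [6, 3], 'z': [9, 3]}

Answer:
{'x': [1, 2, 158], 'y': [6, 3]}
{'x': [1, 2, 158], 'y': [6, 3], 'z': [9, 3]}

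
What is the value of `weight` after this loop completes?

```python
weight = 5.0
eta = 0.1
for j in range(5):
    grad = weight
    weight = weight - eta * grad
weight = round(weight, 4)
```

Gradient descent: w = 5.0 * (1 - 0.1)^5
`weight` takes the values: 5.0 → 4.5 → 4.05 → 3.645 → 3.2805 → 2.95245 → 2.9524

Answer: 2.9524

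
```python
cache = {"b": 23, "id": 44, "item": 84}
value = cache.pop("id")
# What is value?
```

Trace:
`cache = {"b": 23, "id": 44, "item": 84}` → cache = {'b': 23, 'id': 44, 'item': 84}
`value = cache.pop("id")` → cache = {'b': 23, 'item': 84}; value = 44
So value = 44

Answer: 44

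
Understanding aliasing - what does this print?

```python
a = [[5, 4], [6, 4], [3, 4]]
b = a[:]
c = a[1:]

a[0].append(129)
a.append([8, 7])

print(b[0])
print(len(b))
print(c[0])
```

Key concept: slice with nested mutation.
Step by step:
`a = [[5, 4], [6, 4], [3, 4]]` → a = [[5, 4], [6, 4], [3, 4]]
`b = a[:]` → b = [[5, 4], [6, 4], [3, 4]]
`c = a[1:]` → c = [[6, 4], [3, 4]]
`a[0].append(129)` → a = [[5, 4, 129], [6, 4], [3, 4]]; b = [[5, 4, 129], [6, 4], [3, 4]]
`a.append([8, 7])` → a = [[5, 4, 129], [6, 4], [3, 4], [8, 7]]
`print(b[0])` → prints [5, 4, 129]
`print(len(b))` → prints 3
`print(c[0])` → prints [6, 4]

Answer:
[5, 4, 129]
3
[6, 4]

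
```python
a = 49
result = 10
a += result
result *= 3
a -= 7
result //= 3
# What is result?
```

Trace:
`a = 49` → a = 49
`result = 10` → result = 10
`a += result` → a = 59
`result *= 3` → result = 30
`a -= 7` → a = 52
`result //= 3` → result = 10
So result = 10

Answer: 10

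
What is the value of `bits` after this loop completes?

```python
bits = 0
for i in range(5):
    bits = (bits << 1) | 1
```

Build 5 consecutive 1-bits: 0b11111
`bits` takes the values: 0 → 1 → 3 → 7 → 15 → 31

Answer: 31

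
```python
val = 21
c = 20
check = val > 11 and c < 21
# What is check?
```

Trace:
`val = 21` → val = 21
`c = 20` → c = 20
`check = val > 11 and c < 21` → check = True
So check = True

Answer: True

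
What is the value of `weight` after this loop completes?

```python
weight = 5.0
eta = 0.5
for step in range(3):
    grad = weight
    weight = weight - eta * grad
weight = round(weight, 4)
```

Gradient descent: w = 5.0 * (1 - 0.5)^3
`weight` takes the values: 5.0 → 2.5 → 1.25 → 0.625

Answer: 0.625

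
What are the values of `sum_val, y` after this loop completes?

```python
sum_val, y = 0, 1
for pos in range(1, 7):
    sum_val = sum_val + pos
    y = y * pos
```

Sum and factorial of 1 to 6
`sum_val, y` takes the values: (0, 1) → (1, 1) → (3, 1) → (3, 2) → (6, 2) → (6, 6) → (10, 6) → (10, 24) → (15, 24) → (15, 120) → (21, 120) → (21, 720)

Answer: 21, 720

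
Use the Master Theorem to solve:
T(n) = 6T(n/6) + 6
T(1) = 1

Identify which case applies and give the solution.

a=6, b=6, f(n)=6. log_6(6) = 1. Since c=0 < 1, Case 1 applies: T(n) = Θ(n^log_b(a)) = O(n).

Answer: O(n) - Case 1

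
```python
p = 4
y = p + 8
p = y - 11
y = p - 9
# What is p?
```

Trace:
`p = 4` → p = 4
`y = p + 8` → y = 12
`p = y - 11` → p = 1
`y = p - 9` → y = -8
So p = 1

Answer: 1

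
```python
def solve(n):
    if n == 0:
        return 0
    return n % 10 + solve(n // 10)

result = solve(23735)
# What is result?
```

Sum of digits of 23735: 5 + 3 + 7 + 3 + 2 = 20

Answer: 20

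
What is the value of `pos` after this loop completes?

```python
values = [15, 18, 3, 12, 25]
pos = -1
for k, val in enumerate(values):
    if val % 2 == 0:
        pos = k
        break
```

First even number index in [15, 18, 3, 12, 25]
`pos` takes the values: -1 → 1

Answer: 1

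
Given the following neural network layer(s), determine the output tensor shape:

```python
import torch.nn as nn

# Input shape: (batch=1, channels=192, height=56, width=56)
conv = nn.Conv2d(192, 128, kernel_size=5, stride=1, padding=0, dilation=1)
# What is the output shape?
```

Input: (1, 192, 56, 56) -> Output: (1, 128, 52, 52)

Answer: (1, 128, 52, 52)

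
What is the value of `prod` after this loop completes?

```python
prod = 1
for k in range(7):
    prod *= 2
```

2^7 = 128
`prod` takes the values: 1 → 2 → 4 → 8 → 16 → 32 → 64 → 128

Answer: 128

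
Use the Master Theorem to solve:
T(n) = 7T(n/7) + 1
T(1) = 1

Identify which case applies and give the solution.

a=7, b=7, f(n)=1. log_7(7) = 1. Since c=0 < 1, Case 1 applies: T(n) = Θ(n^log_b(a)) = O(n).

Answer: O(n) - Case 1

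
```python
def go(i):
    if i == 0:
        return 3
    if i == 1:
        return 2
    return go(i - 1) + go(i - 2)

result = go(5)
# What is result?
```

Build up from base cases: go(0)=3, go(1)=2, go(2)=5, go(3)=7, go(4)=12, go(5)=19

Answer: 19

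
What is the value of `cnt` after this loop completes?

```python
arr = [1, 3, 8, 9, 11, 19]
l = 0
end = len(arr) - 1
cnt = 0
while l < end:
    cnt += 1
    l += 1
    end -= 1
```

Iterations until pointers meet (list length 6)
`cnt` takes the values: 0 → 1 → 2 → 3

Answer: 3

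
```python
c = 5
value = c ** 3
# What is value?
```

Trace:
`c = 5` → c = 5
`value = c ** 3` → value = 125
So value = 125

Answer: 125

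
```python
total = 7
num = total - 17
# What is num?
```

Trace:
`total = 7` → total = 7
`num = total - 17` → num = -10
So num = -10

Answer: -10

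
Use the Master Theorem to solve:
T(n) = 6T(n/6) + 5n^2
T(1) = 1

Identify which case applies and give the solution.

a=6, b=6, f(n)=5n^2. log_6(6) = 1. Since c=2 > 1 and the regularity condition holds (6(n/6)^2 = (6/6^2)n^2 with 6/6^2 < 1), Case 3 applies: T(n) = Θ(f(n)) = O(n^2).

Answer: O(n^2) - Case 3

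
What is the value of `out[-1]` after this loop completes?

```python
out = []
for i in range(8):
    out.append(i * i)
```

Last element of squares 0 to 7
`out` takes the values: [] → [0] → [0, 1] → [0, 1, 4] → [0, 1, 4, 9] → [0, 1, 4, 9, 16] → [0, 1, 4, 9, 16, 25] → [0, 1, 4, 9, 16, 25, 36] → [0, 1, 4, 9, 16, 25, 36, 49]
So `out[-1]` = 49

Answer: 49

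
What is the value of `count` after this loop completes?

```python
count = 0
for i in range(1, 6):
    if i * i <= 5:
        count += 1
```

Count numbers where i² ≤ 5
`count` takes the values: 0 → 1 → 2

Answer: 2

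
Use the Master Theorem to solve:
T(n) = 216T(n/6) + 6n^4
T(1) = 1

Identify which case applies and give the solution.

a=216, b=6, f(n)=6n^4. log_6(216) = 3. Since c=4 > 3 and the regularity condition holds (216(n/6)^4 = (216/6^4)n^4 with 216/6^4 < 1), Case 3 applies: T(n) = Θ(f(n)) = O(n^4).

Answer: O(n^4) - Case 3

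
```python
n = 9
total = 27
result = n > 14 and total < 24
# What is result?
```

Trace:
`n = 9` → n = 9
`total = 27` → total = 27
`result = n > 14 and total < 24` → result = False
So result = False

Answer: False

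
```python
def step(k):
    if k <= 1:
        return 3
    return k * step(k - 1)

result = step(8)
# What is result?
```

step(8) = 8 * 7 * 6 * 5 * 4 * 3 * 2 * 3 = 120960

Answer: 120960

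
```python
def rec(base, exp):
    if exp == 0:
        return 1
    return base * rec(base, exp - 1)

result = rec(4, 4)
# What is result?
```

rec(4, 4) = 4 * 4 * 4 * 4 = 256

Answer: 256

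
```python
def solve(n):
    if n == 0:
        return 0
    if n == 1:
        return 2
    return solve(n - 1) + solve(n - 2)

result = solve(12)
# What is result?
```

Build up from base cases: solve(0)=0, solve(1)=2, solve(2)=2, solve(3)=4, solve(4)=6, solve(5)=10, solve(6)=16, ..., solve(12)=288

Answer: 288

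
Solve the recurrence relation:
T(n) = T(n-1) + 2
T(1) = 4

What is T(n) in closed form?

Unrolling: T(n) = T(1) + 2·(n-1) = 4 + 2(n-1) = 2n + 2.

Answer: T(n) = 2n + 2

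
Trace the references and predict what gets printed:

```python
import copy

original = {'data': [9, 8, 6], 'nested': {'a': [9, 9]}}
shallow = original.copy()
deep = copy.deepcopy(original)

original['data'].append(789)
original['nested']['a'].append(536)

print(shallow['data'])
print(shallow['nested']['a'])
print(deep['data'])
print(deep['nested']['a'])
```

Key concept: comparing shallow vs deep copy.
Step by step:
`original = {'data': [9, 8, 6], 'nested': {'a': [9, 9]}}` → original = {'data': [9, 8, 6], 'nested': {'a': [9, 9]}}
`shallow = original.copy()` → shallow = {'data': [9, 8, 6], 'nested': {'a': [9, 9]}}
`deep = copy.deepcopy(original)` → deep = {'data': [9, 8, 6], 'nested': {'a': [9, 9]}}
`original['data'].append(789)` → original = {'data': [9, 8, 6, 789], 'nested': {'a': [9, 9]}}; shallow = {'data': [9, 8, 6, 789], 'nested': {'a': [9, 9]}}
`original['nested']['a'].append(536)` → original = {'data': [9, 8, 6, 789], 'nested': {'a': [9, 9, 536]}}; shallow = {'data': [9, 8, 6, 789], 'nested': {'a': [9, 9, 536]}}
`print(shallow['data'])` → prints [9, 8, 6, 789]
`print(shallow['nested']['a'])` → prints [9, 9, 536]
`print(deep['data'])` → prints [9, 8, 6]
`print(deep['nested']['a'])` → prints [9, 9]

Answer:
[9, 8, 6, 789]
[9, 9, 536]
[9, 8, 6]
[9, 9]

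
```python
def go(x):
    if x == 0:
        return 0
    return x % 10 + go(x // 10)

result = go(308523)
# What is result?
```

Sum of digits of 308523: 3 + 2 + 5 + 8 + 0 + 3 = 21

Answer: 21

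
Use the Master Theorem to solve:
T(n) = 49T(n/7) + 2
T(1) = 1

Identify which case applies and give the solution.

a=49, b=7, f(n)=2. log_7(49) = 2. Since c=0 < 2, Case 1 applies: T(n) = Θ(n^log_b(a)) = O(n^2).

Answer: O(n^2) - Case 1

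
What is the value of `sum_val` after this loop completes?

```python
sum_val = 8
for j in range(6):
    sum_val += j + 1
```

Start at 8, add 1 to 6 = 29
`sum_val` takes the values: 8 → 9 → 11 → 14 → 18 → 23 → 29

Answer: 29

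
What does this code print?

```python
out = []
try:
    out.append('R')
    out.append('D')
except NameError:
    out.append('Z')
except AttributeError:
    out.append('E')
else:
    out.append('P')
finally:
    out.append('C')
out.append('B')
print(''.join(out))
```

Execution trace: 'R' (try body) → 'D' (try body, no exception) → 'P' (else) → 'C' (finally) → 'B' (after the try/except). Output: RDPCB

Answer: RDPCB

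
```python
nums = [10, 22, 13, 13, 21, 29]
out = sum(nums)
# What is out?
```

Trace:
`nums = [10, 22, 13, 13, 21, 29]` → nums = [10, 22, 13, 13, 21, 29]
`out = sum(nums)` → out = 108
So out = 108

Answer: 108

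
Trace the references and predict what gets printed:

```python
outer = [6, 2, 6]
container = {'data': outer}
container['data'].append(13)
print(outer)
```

Key concept: dict holds reference to list.
Step by step:
`outer = [6, 2, 6]` → outer = [6, 2, 6]
`container = {'data': outer}` → container = {'data': [6, 2, 6]}
`container['data'].append(13)` → outer = [6, 2, 6, 13]; container = {'data': [6, 2, 6, 13]}
`print(outer)` → prints [6, 2, 6, 13]

Answer: [6, 2, 6, 13]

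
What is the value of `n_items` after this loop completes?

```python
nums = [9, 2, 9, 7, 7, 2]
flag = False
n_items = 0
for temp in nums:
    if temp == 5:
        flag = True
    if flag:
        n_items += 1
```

Count elements after first 5 in [9, 2, 9, 7, 7, 2]
`n_items` takes the values: 0

Answer: 0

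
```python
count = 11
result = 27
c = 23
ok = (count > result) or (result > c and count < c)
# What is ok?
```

Trace:
`count = 11` → count = 11
`result = 27` → result = 27
`c = 23` → c = 23
`ok = (count > result) or (result > c and count < c)` → ok = True
So ok = True

Answer: True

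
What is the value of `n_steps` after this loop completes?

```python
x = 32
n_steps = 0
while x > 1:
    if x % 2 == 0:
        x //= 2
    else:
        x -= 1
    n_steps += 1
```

Steps to reduce 32 to 1
`n_steps` takes the values: 0 → 1 → 2 → 3 → 4 → 5

Answer: 5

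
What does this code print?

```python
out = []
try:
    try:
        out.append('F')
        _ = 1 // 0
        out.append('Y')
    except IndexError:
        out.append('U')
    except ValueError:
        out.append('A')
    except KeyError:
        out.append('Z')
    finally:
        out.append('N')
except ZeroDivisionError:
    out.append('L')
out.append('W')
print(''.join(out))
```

Execution trace: 'F' (try body) → 'N' (finally) → 'L' (outer except ZeroDivisionError) → 'W' (after the try/except). Output: FNLW

Answer: FNLW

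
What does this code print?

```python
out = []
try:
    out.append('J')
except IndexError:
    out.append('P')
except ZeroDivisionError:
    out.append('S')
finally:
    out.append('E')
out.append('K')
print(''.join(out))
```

Execution trace: 'J' (try body, no exception) → 'E' (finally) → 'K' (after the try/except). Output: JEK

Answer: JEK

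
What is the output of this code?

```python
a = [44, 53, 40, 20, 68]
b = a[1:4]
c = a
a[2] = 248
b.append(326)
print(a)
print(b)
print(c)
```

Key concept: slice vs alias.
Step by step:
`a = [44, 53, 40, 20, 68]` → a = [44, 53, 40, 20, 68]
`b = a[1:4]` → b = [53, 40, 20]
`c = a` → c = [44, 53, 40, 20, 68] (same object as a)
`a[2] = 248` → a = [44, 53, 248, 20, 68] (same object as c); c = [44, 53, 248, 20, 68] (same object as a)
`b.append(326)` → b = [53, 40, 20, 326]
`print(a)` → prints [44, 53, 248, 20, 68]
`print(b)` → prints [53, 40, 20, 326]
`print(c)` → prints [44, 53, 248, 20, 68]

Answer:
[44, 53, 248, 20, 68]
[53, 40, 20, 326]
[44, 53, 248, 20, 68]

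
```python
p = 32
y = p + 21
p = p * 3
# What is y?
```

Trace:
`p = 32` → p = 32
`y = p + 21` → y = 53
`p = p * 3` → p = 96
So y = 53

Answer: 53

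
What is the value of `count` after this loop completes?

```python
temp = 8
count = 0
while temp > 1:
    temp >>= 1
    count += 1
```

Count right shifts until 1
`count` takes the values: 0 → 1 → 2 → 3

Answer: 3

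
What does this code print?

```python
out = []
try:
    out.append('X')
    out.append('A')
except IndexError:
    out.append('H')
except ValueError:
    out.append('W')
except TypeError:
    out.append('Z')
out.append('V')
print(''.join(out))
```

Execution trace: 'X' (try body) → 'A' (try body, no exception) → 'V' (after the try/except). Output: XAV

Answer: XAV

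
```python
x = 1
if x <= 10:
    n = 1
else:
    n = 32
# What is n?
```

Trace:
`x = 1` → x = 1
`if x <= 10: ...` → x <= 10 is True → n = 1
So n = 1

Answer: 1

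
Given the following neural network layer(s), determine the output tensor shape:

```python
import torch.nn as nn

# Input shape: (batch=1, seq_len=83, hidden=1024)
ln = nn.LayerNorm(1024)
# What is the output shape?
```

Input: (1, 83, 1024) -> Output: (1, 83, 1024)

Answer: (1, 83, 1024)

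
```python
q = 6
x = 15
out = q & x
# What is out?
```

Trace:
`q = 6` → q = 6
`x = 15` → x = 15
`out = q & x` → out = 6
So out = 6

Answer: 6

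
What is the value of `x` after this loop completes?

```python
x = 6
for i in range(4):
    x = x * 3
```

Multiply by 3, 4 times: 6 * 3^4 = 486
`x` takes the values: 6 → 18 → 54 → 162 → 486

Answer: 486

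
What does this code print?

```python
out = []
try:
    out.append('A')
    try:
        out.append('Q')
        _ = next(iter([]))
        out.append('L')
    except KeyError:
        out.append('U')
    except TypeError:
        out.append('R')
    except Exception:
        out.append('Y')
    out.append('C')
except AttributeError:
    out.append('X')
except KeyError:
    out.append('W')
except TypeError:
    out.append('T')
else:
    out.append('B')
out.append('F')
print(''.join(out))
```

Execution trace: 'A' (try body) → 'Q' (inner try body) → 'Y' (inner except Exception) → 'C' (try body, no exception) → 'B' (else) → 'F' (after the try/except). Output: AQYCBF

Answer: AQYCBF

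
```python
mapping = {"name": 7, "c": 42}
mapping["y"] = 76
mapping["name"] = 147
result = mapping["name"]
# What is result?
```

Trace:
`mapping = {"name": 7, "c": 42}` → mapping = {'name': 7, 'c': 42}
`mapping["y"] = 76` → mapping = {'name': 7, 'c': 42, 'y': 76}
`mapping["name"] = 147` → mapping = {'name': 147, 'c': 42, 'y': 76}
`result = mapping["name"]` → result = 147
So result = 147

Answer: 147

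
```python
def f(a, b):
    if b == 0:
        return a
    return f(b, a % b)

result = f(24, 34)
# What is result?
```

f(24, 34) -> f(34, 24) -> f(24, 10) -> f(10, 4) -> f(4, 2) -> f(2, 0) -> 2

Answer: 2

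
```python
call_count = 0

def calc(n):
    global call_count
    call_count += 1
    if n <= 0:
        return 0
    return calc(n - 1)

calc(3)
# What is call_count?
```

Linear recursion stepping by 1: 4 calls from n=3 down to ≤0.

Answer: 4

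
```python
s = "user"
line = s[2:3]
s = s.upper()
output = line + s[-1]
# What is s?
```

Trace:
`s = "user"` → s = 'user'
`line = s[2:3]` → line = 'e'
`s = s.upper()` → s = 'USER'
`output = line + s[-1]` → output = 'eR'
So s = 'USER'

Answer: 'USER'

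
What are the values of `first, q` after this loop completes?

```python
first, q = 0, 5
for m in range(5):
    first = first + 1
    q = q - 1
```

first goes 0→5, q goes 5→0
`first, q` takes the values: (0, 5) → (1, 5) → (1, 4) → (2, 4) → (2, 3) → (3, 3) → (3, 2) → (4, 2) → (4, 1) → (5, 1) → (5, 0)

Answer: 5, 0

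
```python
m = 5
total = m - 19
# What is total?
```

Trace:
`m = 5` → m = 5
`total = m - 19` → total = -14
So total = -14

Answer: -14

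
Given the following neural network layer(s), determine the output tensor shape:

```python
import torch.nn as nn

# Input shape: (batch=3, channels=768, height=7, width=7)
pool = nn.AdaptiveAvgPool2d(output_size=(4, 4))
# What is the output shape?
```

Input: (3, 768, 7, 7) -> Output: (3, 768, 4, 4)

Answer: (3, 768, 4, 4)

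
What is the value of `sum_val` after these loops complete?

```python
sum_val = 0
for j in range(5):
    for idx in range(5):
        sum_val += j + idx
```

Sum of all j+idx for j,idx in 5x5
`sum_val` takes the values: 0 → 1 → 3 → 6 → 10 → 11 → 13 → 16 → 20 → 25 → 27 → 30 → 34 → 39 → 45 → 48 → 52 → 57 → 63 → 70 → 74 → 79 → 85 → 92 → 100

Answer: 100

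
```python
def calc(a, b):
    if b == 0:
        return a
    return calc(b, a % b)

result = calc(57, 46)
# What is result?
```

calc(57, 46) -> calc(46, 11) -> calc(11, 2) -> calc(2, 1) -> calc(1, 0) -> 1

Answer: 1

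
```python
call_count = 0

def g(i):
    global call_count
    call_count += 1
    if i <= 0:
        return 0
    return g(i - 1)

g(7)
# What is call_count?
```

Linear recursion stepping by 1: 8 calls from i=7 down to ≤0.

Answer: 8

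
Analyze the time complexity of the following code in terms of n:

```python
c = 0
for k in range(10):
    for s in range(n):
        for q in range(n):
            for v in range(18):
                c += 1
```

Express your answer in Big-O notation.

Each loop level contributes: 1 × n × n × 1. Multiplying the contributions gives O(n^2).

Answer: O(n^2)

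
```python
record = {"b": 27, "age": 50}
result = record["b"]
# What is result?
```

Trace:
`record = {"b": 27, "age": 50}` → record = {'b': 27, 'age': 50}
`result = record["b"]` → result = 27
So result = 27

Answer: 27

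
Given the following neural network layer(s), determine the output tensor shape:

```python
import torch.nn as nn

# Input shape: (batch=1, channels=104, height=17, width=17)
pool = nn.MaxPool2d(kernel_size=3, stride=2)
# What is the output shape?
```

Input: (1, 104, 17, 17) -> Output: (1, 104, 8, 8)

Answer: (1, 104, 8, 8)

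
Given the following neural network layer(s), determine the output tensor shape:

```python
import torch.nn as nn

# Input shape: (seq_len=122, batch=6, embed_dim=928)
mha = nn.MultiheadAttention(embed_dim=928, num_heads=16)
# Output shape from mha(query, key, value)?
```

Input: (122, 6, 928) -> Output: (122, 6, 928)

Answer: (122, 6, 928)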